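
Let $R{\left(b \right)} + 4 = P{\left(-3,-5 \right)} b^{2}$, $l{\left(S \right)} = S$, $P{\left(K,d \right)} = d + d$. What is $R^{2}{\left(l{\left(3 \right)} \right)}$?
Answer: $8836$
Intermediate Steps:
$P{\left(K,d \right)} = 2 d$
$R{\left(b \right)} = -4 - 10 b^{2}$ ($R{\left(b \right)} = -4 + 2 \left(-5\right) b^{2} = -4 - 10 b^{2}$)
$R^{2}{\left(l{\left(3 \right)} \right)} = \left(-4 - 10 \cdot 3^{2}\right)^{2} = \left(-4 - 90\right)^{2} = \left(-94\right)^{2} = 8836$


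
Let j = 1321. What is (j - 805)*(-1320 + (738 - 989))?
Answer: -810636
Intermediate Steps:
(j - 805)*(-1320 + (738 - 989)) = (1321 - 805)*(-1320 + (738 - 989)) = 516*(-1320 - 251) = 516*(-1571) = -810636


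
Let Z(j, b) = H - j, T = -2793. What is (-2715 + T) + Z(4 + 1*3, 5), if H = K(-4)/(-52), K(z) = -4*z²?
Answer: -71679/13 ≈ -5513.8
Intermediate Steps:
H = 16/13 (H = -4*(-4)²/(-52) = -4*16*(-1/52) = -64*(-1/52) = 16/13 ≈ 1.2308)
Z(j, b) = 16/13 - j
(-2715 + T) + Z(4 + 1*3, 5) = (-2715 - 2793) + (16/13 - (4 + 1*3)) = -5508 + (16/13 - (4 + 3)) = -5508 + (16/13 - 1*7) = -5508 + (16/13 - 7) = -5508 - 75/13 = -71679/13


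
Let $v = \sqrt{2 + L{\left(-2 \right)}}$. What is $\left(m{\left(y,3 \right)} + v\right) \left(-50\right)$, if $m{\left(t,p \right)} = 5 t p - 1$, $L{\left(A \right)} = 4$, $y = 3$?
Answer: $-2200 - 50 \sqrt{6} \approx -2322.5$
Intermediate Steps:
$m{\left(t,p \right)} = -1 + 5 p t$ ($m{\left(t,p \right)} = 5 p t - 1 = -1 + 5 p t$)
$v = \sqrt{6}$ ($v = \sqrt{2 + 4} = \sqrt{6} \approx 2.4495$)
$\left(m{\left(y,3 \right)} + v\right) \left(-50\right) = \left(\left(-1 + 5 \cdot 3 \cdot 3\right) + \sqrt{6}\right) \left(-50\right) = \left(\left(-1 + 45\right) + \sqrt{6}\right) \left(-50\right) = \left(44 + \sqrt{6}\right) \left(-50\right) = -2200 - 50 \sqrt{6}$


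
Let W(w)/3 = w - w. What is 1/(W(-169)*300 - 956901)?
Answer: -1/956901 ≈ -1.0450e-6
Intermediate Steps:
W(w) = 0 (W(w) = 3*(w - w) = 3*0 = 0)
1/(W(-169)*300 - 956901) = 1/(0*300 - 956901) = 1/(0 - 956901) = 1/(-956901) = -1/956901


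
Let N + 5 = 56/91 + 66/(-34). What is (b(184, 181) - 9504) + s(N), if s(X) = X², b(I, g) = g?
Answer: -453390239/48841 ≈ -9283.0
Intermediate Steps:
N = -1398/221 (N = -5 + (56/91 + 66/(-34)) = -5 + (56*(1/91) + 66*(-1/34)) = -5 + (8/13 - 33/17) = -5 - 293/221 = -1398/221 ≈ -6.3258)
(b(184, 181) - 9504) + s(N) = (181 - 9504) + (-1398/221)² = -9323 + 1954404/48841 = -453390239/48841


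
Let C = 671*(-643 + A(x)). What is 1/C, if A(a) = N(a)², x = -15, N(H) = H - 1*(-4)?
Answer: -1/350262 ≈ -2.8550e-6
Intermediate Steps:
N(H) = 4 + H (N(H) = H + 4 = 4 + H)
A(a) = (4 + a)²
C = -350262 (C = 671*(-643 + (4 - 15)²) = 671*(-643 + (-11)²) = 671*(-643 + 121) = 671*(-522) = -350262)
1/C = 1/(-350262) = -1/350262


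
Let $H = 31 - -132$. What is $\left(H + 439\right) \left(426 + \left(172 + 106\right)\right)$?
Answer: $423808$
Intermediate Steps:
$H = 163$ ($H = 31 + 132 = 163$)
$\left(H + 439\right) \left(426 + \left(172 + 106\right)\right) = \left(163 + 439\right) \left(426 + \left(172 + 106\right)\right) = 602 \left(426 + 278\right) = 602 \cdot 704 = 423808$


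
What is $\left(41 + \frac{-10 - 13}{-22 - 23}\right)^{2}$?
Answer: $\frac{3489424}{2025} \approx 1723.2$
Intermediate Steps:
$\left(41 + \frac{-10 - 13}{-22 - 23}\right)^{2} = \left(41 - \frac{23}{-45}\right)^{2} = \left(41 - - \frac{23}{45}\right)^{2} = \left(41 + \frac{23}{45}\right)^{2} = \left(\frac{1868}{45}\right)^{2} = \frac{3489424}{2025}$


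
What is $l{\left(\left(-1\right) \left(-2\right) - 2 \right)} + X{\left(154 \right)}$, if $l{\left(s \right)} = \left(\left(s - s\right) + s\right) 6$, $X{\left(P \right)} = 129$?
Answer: $129$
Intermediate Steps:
$l{\left(s \right)} = 6 s$ ($l{\left(s \right)} = \left(0 + s\right) 6 = s 6 = 6 s$)
$l{\left(\left(-1\right) \left(-2\right) - 2 \right)} + X{\left(154 \right)} = 6 \left(\left(-1\right) \left(-2\right) - 2\right) + 129 = 6 \left(2 - 2\right) + 129 = 6 \cdot 0 + 129 = 0 + 129 = 129$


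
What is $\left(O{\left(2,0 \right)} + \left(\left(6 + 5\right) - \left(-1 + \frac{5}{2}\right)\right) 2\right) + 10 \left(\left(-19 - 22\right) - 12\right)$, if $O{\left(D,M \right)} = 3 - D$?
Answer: $-510$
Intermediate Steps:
$\left(O{\left(2,0 \right)} + \left(\left(6 + 5\right) - \left(-1 + \frac{5}{2}\right)\right) 2\right) + 10 \left(\left(-19 - 22\right) - 12\right) = \left(\left(3 - 2\right) + \left(\left(6 + 5\right) - \left(-1 + \frac{5}{2}\right)\right) 2\right) + 10 \left(\left(-19 - 22\right) - 12\right) = \left(\left(3 - 2\right) + \left(11 - \frac{3}{2}\right) 2\right) + 10 \left(-41 - 12\right) = \left(1 + \left(11 + \left(1 - \frac{5}{2}\right)\right) 2\right) + 10 \left(-53\right) = \left(1 + \left(11 - \frac{3}{2}\right) 2\right) - 530 = \left(1 + \frac{19}{2} \cdot 2\right) - 530 = \left(1 + 19\right) - 530 = 20 - 530 = -510$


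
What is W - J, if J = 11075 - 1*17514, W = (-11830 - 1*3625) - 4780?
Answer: -13796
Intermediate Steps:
W = -20235 (W = (-11830 - 3625) - 4780 = -15455 - 4780 = -20235)
J = -6439 (J = 11075 - 17514 = -6439)
W - J = -20235 - 1*(-6439) = -20235 + 6439 = -13796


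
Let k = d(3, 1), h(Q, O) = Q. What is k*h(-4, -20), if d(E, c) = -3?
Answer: 12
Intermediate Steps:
k = -3
k*h(-4, -20) = -3*(-4) = 12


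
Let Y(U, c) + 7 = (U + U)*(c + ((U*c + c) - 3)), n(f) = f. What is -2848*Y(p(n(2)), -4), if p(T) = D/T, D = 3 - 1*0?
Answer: 165184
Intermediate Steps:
D = 3 (D = 3 + 0 = 3)
p(T) = 3/T
Y(U, c) = -7 + 2*U*(-3 + 2*c + U*c) (Y(U, c) = -7 + (U + U)*(c + ((U*c + c) - 3)) = -7 + (2*U)*(c + ((c + U*c) - 3)) = -7 + (2*U)*(c + (-3 + c + U*c)) = -7 + (2*U)*(-3 + 2*c + U*c) = -7 + 2*U*(-3 + 2*c + U*c))
-2848*Y(p(n(2)), -4) = -2848*(-7 - 18/2 + 2*(-4)*(3/2)**2 + 4*(3/2)*(-4)) = -2848*(-7 - 18/2 + 2*(-4)*(3*(1/2))**2 + 4*(3*(1/2))*(-4)) = -2848*(-7 - 6*3/2 + 2*(-4)*(3/2)**2 + 4*(3/2)*(-4)) = -2848*(-7 - 9 + 2*(-4)*(9/4) - 24) = -2848*(-7 - 9 - 18 - 24) = -2848*(-58) = 165184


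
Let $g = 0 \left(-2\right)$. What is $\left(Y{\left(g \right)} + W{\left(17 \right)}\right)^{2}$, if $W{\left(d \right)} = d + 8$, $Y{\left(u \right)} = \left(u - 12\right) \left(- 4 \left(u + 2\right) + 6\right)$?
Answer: $2401$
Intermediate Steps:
$g = 0$
$Y{\left(u \right)} = \left(-12 + u\right) \left(-2 - 4 u\right)$ ($Y{\left(u \right)} = \left(-12 + u\right) \left(- 4 \left(2 + u\right) + 6\right) = \left(-12 + u\right) \left(\left(-8 - 4 u\right) + 6\right) = \left(-12 + u\right) \left(-2 - 4 u\right)$)
$W{\left(d \right)} = 8 + d$
$\left(Y{\left(g \right)} + W{\left(17 \right)}\right)^{2} = \left(\left(24 - 4 \cdot 0^{2} + 46 \cdot 0\right) + \left(8 + 17\right)\right)^{2} = \left(\left(24 - 0 + 0\right) + 25\right)^{2} = \left(\left(24 + 0 + 0\right) + 25\right)^{2} = \left(24 + 25\right)^{2} = 49^{2} = 2401$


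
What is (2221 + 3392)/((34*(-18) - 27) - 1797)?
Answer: -1871/812 ≈ -2.3042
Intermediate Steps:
(2221 + 3392)/((34*(-18) - 27) - 1797) = 5613/((-612 - 27) - 1797) = 5613/(-639 - 1797) = 5613/(-2436) = 5613*(-1/2436) = -1871/812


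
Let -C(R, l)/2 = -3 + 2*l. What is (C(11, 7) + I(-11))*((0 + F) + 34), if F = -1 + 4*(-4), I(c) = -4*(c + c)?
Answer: 1122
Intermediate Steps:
I(c) = -8*c
C(R, l) = 6 - 4*l (C(R, l) = -2*(-3 + 2*l) = 6 - 4*l)
F = -17 (F = -1 - 16 = -17)
(C(11, 7) + I(-11))*((0 + F) + 34) = ((6 - 4*7) - 8*(-11))*((0 - 17) + 34) = ((6 - 28) + 88)*(-17 + 34) = (-22 + 88)*17 = 66*17 = 1122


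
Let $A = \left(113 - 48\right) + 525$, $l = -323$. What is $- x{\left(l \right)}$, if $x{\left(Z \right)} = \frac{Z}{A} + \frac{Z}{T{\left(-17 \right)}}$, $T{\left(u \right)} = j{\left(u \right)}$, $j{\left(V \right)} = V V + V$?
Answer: $\frac{8189}{4720} \approx 1.735$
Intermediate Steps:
$A = 590$ ($A = 65 + 525 = 590$)
$j{\left(V \right)} = V + V^{2}$ ($j{\left(V \right)} = V^{2} + V = V + V^{2}$)
$T{\left(u \right)} = u \left(1 + u\right)$
$x{\left(Z \right)} = \frac{431 Z}{80240}$ ($x{\left(Z \right)} = \frac{Z}{590} + \frac{Z}{\left(-17\right) \left(1 - 17\right)} = Z \frac{1}{590} + \frac{Z}{\left(-17\right) \left(-16\right)} = \frac{Z}{590} + \frac{Z}{272} = \frac{431 Z}{80240}$)
$- x{\left(l \right)} = - \frac{431 \left(-323\right)}{80240} = \left(-1\right) \left(- \frac{8189}{4720}\right) = \frac{8189}{4720}$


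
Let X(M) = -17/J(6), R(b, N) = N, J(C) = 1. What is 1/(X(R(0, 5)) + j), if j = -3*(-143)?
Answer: 1/412 ≈ 0.0024272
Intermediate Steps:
j = 429
X(M) = -17 (X(M) = -17/1 = -17*1 = -17)
1/(X(R(0, 5)) + j) = 1/(-17 + 429) = 1/412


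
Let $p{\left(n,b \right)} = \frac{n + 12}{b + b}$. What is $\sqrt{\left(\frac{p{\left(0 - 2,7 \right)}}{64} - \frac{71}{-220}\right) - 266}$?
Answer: $\frac{19 i \sqrt{6981205}}{3080} \approx 16.299 i$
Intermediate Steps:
$p{\left(n,b \right)} = \frac{12 + n}{2 b}$
$\sqrt{\left(\frac{p{\left(0 - 2,7 \right)}}{64} - \frac{71}{-220}\right) - 266} = \sqrt{\left(\frac{\frac{1}{2} \cdot \frac{1}{7} \left(12 + \left(0 - 2\right)\right)}{64} - \frac{71}{-220}\right) - 266} = \sqrt{\left(\frac{1}{2} \cdot \frac{1}{7} \left(12 + \left(0 - 2\right)\right) \frac{1}{64} - - \frac{71}{220}\right) - 266} = \sqrt{\left(\frac{1}{2} \cdot \frac{1}{7} \left(12 - 2\right) \frac{1}{64} + \frac{71}{220}\right) - 266} = \sqrt{\left(\frac{1}{2} \cdot \frac{1}{7} \cdot 10 \cdot \frac{1}{64} + \frac{71}{220}\right) - 266} = \sqrt{\left(\frac{5}{7} \cdot \frac{1}{64} + \frac{71}{220}\right) - 266} = \sqrt{\left(\frac{5}{448} + \frac{71}{220}\right) - 266} = \sqrt{\frac{8227}{24640} - 266} = \sqrt{- \frac{6546013}{24640}} = \frac{19 i \sqrt{6981205}}{3080}$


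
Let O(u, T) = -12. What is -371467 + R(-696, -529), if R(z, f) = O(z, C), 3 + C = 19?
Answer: -371479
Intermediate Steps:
C = 16 (C = -3 + 19 = 16)
R(z, f) = -12
-371467 + R(-696, -529) = -371467 - 12 = -371479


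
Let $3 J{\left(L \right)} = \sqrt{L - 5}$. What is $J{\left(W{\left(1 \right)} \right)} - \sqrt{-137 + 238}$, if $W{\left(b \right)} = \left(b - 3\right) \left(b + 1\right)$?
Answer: $i - \sqrt{101} \approx -10.05 + 1.0 i$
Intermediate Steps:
$W{\left(b \right)} = \left(1 + b\right) \left(-3 + b\right)$ ($W{\left(b \right)} = \left(-3 + b\right) \left(1 + b\right) = \left(1 + b\right) \left(-3 + b\right)$)
$J{\left(L \right)} = \frac{\sqrt{-5 + L}}{3}$ ($J{\left(L \right)} = \frac{\sqrt{L - 5}}{3} = \frac{\sqrt{-5 + L}}{3}$)
$J{\left(W{\left(1 \right)} \right)} - \sqrt{-137 + 238} = \frac{\sqrt{-5 - \left(5 - 1\right)}}{3} - \sqrt{-137 + 238} = \frac{\sqrt{-5 - 4}}{3} - \sqrt{101} = \frac{\sqrt{-9}}{3} - \sqrt{101} = \frac{3 i}{3} - \sqrt{101} = i - \sqrt{101}$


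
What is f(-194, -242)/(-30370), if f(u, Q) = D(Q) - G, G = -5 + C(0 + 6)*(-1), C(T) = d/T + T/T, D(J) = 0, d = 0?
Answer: -3/15185 ≈ -0.00019756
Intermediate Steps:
C(T) = 1 (C(T) = 0/T + T/T = 0 + 1 = 1)
G = -6 (G = -5 + 1*(-1) = -5 - 1 = -6)
f(u, Q) = 6 (f(u, Q) = 0 - 1*(-6) = 0 + 6 = 6)
f(-194, -242)/(-30370) = 6/(-30370) = 6*(-1/30370) = -3/15185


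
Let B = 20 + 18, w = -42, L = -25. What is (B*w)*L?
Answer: 39900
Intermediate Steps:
B = 38
(B*w)*L = (38*(-42))*(-25) = -1596*(-25) = 39900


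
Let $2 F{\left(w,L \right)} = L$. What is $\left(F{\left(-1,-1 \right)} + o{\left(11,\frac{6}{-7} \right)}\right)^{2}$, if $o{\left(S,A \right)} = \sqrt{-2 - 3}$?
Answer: $- \frac{19}{4} - i \sqrt{5} \approx -4.75 - 2.2361 i$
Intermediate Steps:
$F{\left(w,L \right)} = \frac{L}{2}$
$o{\left(S,A \right)} = i \sqrt{5}$ ($o{\left(S,A \right)} = \sqrt{-5} = i \sqrt{5}$)
$\left(F{\left(-1,-1 \right)} + o{\left(11,\frac{6}{-7} \right)}\right)^{2} = \left(\frac{1}{2} \left(-1\right) + i \sqrt{5}\right)^{2} = \left(- \frac{1}{2} + i \sqrt{5}\right)^{2}$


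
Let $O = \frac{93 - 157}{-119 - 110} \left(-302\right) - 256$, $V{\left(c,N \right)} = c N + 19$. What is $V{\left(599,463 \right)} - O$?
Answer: $\frac{63592476}{229} \approx 2.777 \cdot 10^{5}$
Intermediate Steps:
$V{\left(c,N \right)} = 19 + N c$ ($V{\left(c,N \right)} = N c + 19 = 19 + N c$)
$O = - \frac{77952}{229}$ ($O = - \frac{64}{-229} \left(-302\right) - 256 = \left(-64\right) \left(- \frac{1}{229}\right) \left(-302\right) - 256 = \frac{64}{229} \left(-302\right) - 256 = - \frac{19328}{229} - 256 = - \frac{77952}{229} \approx -340.4$)
$V{\left(599,463 \right)} - O = \left(19 + 463 \cdot 599\right) - - \frac{77952}{229} = \left(19 + 277337\right) + \frac{77952}{229} = 277356 + \frac{77952}{229} = \frac{63592476}{229}$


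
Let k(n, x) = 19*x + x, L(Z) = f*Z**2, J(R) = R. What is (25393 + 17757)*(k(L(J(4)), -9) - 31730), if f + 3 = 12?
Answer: -1376916500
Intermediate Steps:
f = 9 (f = -3 + 12 = 9)
L(Z) = 9*Z**2
k(n, x) = 20*x
(25393 + 17757)*(k(L(J(4)), -9) - 31730) = (25393 + 17757)*(20*(-9) - 31730) = 43150*(-180 - 31730) = 43150*(-31910) = -1376916500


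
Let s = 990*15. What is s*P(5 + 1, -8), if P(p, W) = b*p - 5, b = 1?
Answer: 14850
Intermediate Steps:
s = 14850
P(p, W) = -5 + p (P(p, W) = 1*p - 5 = p - 5 = -5 + p)
s*P(5 + 1, -8) = 14850*(-5 + (5 + 1)) = 14850*(-5 + 6) = 14850*1 = 14850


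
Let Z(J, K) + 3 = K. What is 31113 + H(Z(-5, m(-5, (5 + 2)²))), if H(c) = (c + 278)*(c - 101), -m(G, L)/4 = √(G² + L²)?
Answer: 41329 - 684*√2426 ≈ 7639.0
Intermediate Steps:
m(G, L) = -4*√(G² + L²)
Z(J, K) = -3 + K
H(c) = (-101 + c)*(278 + c) (H(c) = (278 + c)*(-101 + c) = (-101 + c)*(278 + c))
31113 + H(Z(-5, m(-5, (5 + 2)²))) = 31113 + (-28078 + (-3 - 4*√((-5)² + ((5 + 2)²)²))² + 177*(-3 - 4*√((-5)² + ((5 + 2)²)²))) = 31113 + (-28078 + (-3 - 4*√(25 + (7²)²))² + 177*(-3 - 4*√(25 + (7²)²))) = 31113 + (-28078 + (-3 - 4*√(25 + 49²))² + 177*(-3 - 4*√(25 + 49²))) = 31113 + (-28078 + (-3 - 4*√(25 + 2401))² + 177*(-3 - 4*√(25 + 2401))) = 31113 + (-28078 + (-3 - 4*√2426)² + 177*(-3 - 4*√2426)) = 31113 + (-28078 + (-3 - 4*√2426)² + (-531 - 708*√2426)) = 31113 + (-28609 + (-3 - 4*√2426)² - 708*√2426) = 2504 + (-3 - 4*√2426)² - 708*√2426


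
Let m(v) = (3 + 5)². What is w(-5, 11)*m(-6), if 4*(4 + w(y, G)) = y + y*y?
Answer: 64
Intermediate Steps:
w(y, G) = -4 + y/4 + y²/4 (w(y, G) = -4 + (y + y*y)/4 = -4 + (y + y²)/4 = -4 + (y/4 + y²/4) = -4 + y/4 + y²/4)
m(v) = 64 (m(v) = 8² = 64)
w(-5, 11)*m(-6) = (-4 + (¼)*(-5) + (¼)*(-5)²)*64 = (-4 - 5/4 + (¼)*25)*64 = (-4 - 5/4 + 25/4)*64 = 1*64 = 64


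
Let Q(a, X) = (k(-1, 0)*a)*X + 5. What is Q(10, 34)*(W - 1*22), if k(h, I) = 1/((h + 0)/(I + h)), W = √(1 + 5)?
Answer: -7590 + 345*√6 ≈ -6744.9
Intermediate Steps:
W = √6 ≈ 2.4495
k(h, I) = (I + h)/h (k(h, I) = 1/(h/(I + h)) = (I + h)/h)
Q(a, X) = 5 + X*a (Q(a, X) = (((0 - 1)/(-1))*a)*X + 5 = ((-1*(-1))*a)*X + 5 = (1*a)*X + 5 = a*X + 5 = X*a + 5 = 5 + X*a)
Q(10, 34)*(W - 1*22) = (5 + 34*10)*(√6 - 1*22) = (5 + 340)*(√6 - 22) = 345*(-22 + √6) = -7590 + 345*√6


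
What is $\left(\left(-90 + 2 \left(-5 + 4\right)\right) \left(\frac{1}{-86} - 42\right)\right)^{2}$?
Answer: $\frac{27621775204}{1849} \approx 1.4939 \cdot 10^{7}$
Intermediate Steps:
$\left(\left(-90 + 2 \left(-5 + 4\right)\right) \left(\frac{1}{-86} - 42\right)\right)^{2} = \left(\left(-90 + 2 \left(-1\right)\right) \left(- \frac{1}{86} - 42\right)\right)^{2} = \left(\left(-90 - 2\right) \left(- \frac{3613}{86}\right)\right)^{2} = \left(\left(-92\right) \left(- \frac{3613}{86}\right)\right)^{2} = \left(\frac{166198}{43}\right)^{2} = \frac{27621775204}{1849}$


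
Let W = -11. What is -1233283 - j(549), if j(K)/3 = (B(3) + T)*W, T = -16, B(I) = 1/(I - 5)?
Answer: -2467655/2 ≈ -1.2338e+6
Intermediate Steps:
B(I) = 1/(-5 + I)
j(K) = 1089/2 (j(K) = 3*((1/(-5 + 3) - 16)*(-11)) = 3*((1/(-2) - 16)*(-11)) = 3*((-1/2 - 16)*(-11)) = 3*(-33/2*(-11)) = 3*(363/2) = 1089/2)
-1233283 - j(549) = -1233283 - 1*1089/2 = -1233283 - 1089/2 = -2467655/2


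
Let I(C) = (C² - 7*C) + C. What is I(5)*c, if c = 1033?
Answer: -5165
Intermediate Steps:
I(C) = C² - 6*C
I(5)*c = (5*(-6 + 5))*1033 = (5*(-1))*1033 = -5*1033 = -5165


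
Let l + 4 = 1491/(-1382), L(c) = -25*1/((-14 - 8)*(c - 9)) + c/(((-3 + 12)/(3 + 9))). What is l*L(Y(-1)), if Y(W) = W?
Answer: 1340629/182424 ≈ 7.3490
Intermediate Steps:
L(c) = -25/(198 - 22*c) + 4*c/3 (L(c) = -25*(-1/(22*(-9 + c))) + c/((9/12)) = -25/(198 - 22*c) + c/((9*(1/12))) = -25/(198 - 22*c) + c/(¾) = -25/(198 - 22*c) + c*(4/3) = -25/(198 - 22*c) + 4*c/3)
l = -7019/1382 (l = -4 + 1491/(-1382) = -4 + 1491*(-1/1382) = -4 - 1491/1382 = -7019/1382 ≈ -5.0789)
l*L(Y(-1)) = -7019*(75 - 792*(-1) + 88*(-1)²)/(91212*(-9 - 1)) = -7019*(75 + 792 + 88*1)/(91212*(-10)) = -7019*(-1)*(75 + 792 + 88)/(91212*10) = -7019*(-1)*955/(91212*10) = -7019/1382*(-191/132) = 1340629/182424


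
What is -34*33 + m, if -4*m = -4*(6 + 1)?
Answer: -1115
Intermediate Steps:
m = 7 (m = -(-1)*(6 + 1) = -(-1)*7 = -¼*(-28) = 7)
-34*33 + m = -34*33 + 7 = -1122 + 7 = -1115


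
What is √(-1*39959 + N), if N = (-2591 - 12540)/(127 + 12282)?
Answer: I*√6153205686058/12409 ≈ 199.9*I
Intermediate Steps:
N = -15131/12409 ≈ -1.2194
√(-1*39959 + N) = √(-1*39959 - 15131/12409) = √(-39959 - 15131/12409) = √(-495866362/12409) = I*√6153205686058/12409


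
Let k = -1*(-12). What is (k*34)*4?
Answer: 1632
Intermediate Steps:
k = 12
(k*34)*4 = (12*34)*4 = 408*4 = 1632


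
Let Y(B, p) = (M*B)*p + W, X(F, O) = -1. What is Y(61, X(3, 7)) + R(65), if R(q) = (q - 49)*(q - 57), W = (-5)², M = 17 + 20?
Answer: -2104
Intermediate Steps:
M = 37
W = 25
Y(B, p) = 25 + 37*B*p (Y(B, p) = (37*B)*p + 25 = 37*B*p + 25 = 25 + 37*B*p)
R(q) = (-57 + q)*(-49 + q) (R(q) = (-49 + q)*(-57 + q) = (-57 + q)*(-49 + q))
Y(61, X(3, 7)) + R(65) = (25 + 37*61*(-1)) + (2793 + 65² - 106*65) = (25 - 2257) + (2793 + 4225 - 6890) = -2232 + 128 = -2104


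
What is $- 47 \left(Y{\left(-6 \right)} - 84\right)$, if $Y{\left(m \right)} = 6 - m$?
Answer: $3384$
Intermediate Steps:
$- 47 \left(Y{\left(-6 \right)} - 84\right) = - 47 \left(\left(6 - -6\right) - 84\right) = - 47 \left(\left(6 + 6\right) - 84\right) = - 47 \left(12 - 84\right) = \left(-47\right) \left(-72\right) = 3384$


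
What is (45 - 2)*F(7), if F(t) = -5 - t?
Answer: -516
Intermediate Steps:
(45 - 2)*F(7) = (45 - 2)*(-5 - 1*7) = 43*(-5 - 7) = 43*(-12) = -516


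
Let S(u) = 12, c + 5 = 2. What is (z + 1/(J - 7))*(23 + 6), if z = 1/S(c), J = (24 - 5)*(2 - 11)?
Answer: 2407/1068 ≈ 2.2537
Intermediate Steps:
c = -3 (c = -5 + 2 = -3)
J = -171 (J = 19*(-9) = -171)
z = 1/12 ≈ 0.083333
(z + 1/(J - 7))*(23 + 6) = (1/12 + 1/(-171 - 7))*(23 + 6) = (1/12 + 1/(-178))*29 = (1/12 - 1/178)*29 = (83/1068)*29 = 2407/1068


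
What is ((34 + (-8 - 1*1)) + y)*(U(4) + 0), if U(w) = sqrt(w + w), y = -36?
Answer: -22*sqrt(2) ≈ -31.113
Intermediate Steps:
U(w) = sqrt(2)*sqrt(w) (U(w) = sqrt(2*w) = sqrt(2)*sqrt(w))
((34 + (-8 - 1*1)) + y)*(U(4) + 0) = ((34 + (-8 - 1*1)) - 36)*(sqrt(2)*sqrt(4) + 0) = ((34 + (-8 - 1)) - 36)*(sqrt(2)*2 + 0) = ((34 - 9) - 36)*(2*sqrt(2) + 0) = (25 - 36)*(2*sqrt(2)) = -22*sqrt(2)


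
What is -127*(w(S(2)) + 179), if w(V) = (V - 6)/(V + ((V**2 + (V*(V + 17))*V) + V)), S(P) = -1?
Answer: -340106/15 ≈ -22674.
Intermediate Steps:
w(V) = (-6 + V)/(V**2 + 2*V + V**2*(17 + V)) (w(V) = (-6 + V)/(V + ((V**2 + (V*(17 + V))*V) + V)) = (-6 + V)/(V + ((V**2 + V**2*(17 + V)) + V)) = (-6 + V)/(V + (V + V**2 + V**2*(17 + V))) = (-6 + V)/(V**2 + 2*V + V**2*(17 + V)))
-127*(w(S(2)) + 179) = -127*((-6 - 1)/((-1)*(2 + (-1)**2 + 18*(-1))) + 179) = -127*(-1*(-7)/(2 + 1 - 18) + 179) = -127*(-1*(-7)/(-15) + 179) = -127*(-1*(-1/15)*(-7) + 179) = -127*(-7/15 + 179) = -127*2678/15 = -340106/15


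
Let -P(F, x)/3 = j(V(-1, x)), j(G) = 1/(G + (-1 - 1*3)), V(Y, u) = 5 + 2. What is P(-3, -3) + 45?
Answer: 44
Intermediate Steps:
V(Y, u) = 7
j(G) = 1/(-4 + G) (j(G) = 1/(G + (-1 - 3)) = 1/(G - 4) = 1/(-4 + G))
P(F, x) = -1 (P(F, x) = -3/(-4 + 7) = -3/3 = -3*⅓ = -1)
P(-3, -3) + 45 = -1 + 45 = 44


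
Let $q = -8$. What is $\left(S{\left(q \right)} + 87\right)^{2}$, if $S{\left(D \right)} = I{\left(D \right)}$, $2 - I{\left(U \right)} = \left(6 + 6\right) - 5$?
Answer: $6724$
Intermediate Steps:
$I{\left(U \right)} = -5$ ($I{\left(U \right)} = 2 - \left(\left(6 + 6\right) - 5\right) = 2 - \left(12 - 5\right) = 2 - 7 = -5$)
$S{\left(D \right)} = -5$
$\left(S{\left(q \right)} + 87\right)^{2} = \left(-5 + 87\right)^{2} = 82^{2} = 6724$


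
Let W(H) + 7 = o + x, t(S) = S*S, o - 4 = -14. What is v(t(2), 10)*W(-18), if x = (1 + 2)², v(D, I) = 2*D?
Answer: -64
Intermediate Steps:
o = -10 (o = 4 - 14 = -10)
t(S) = S²
x = 9 (x = 3² = 9)
W(H) = -8 (W(H) = -7 + (-10 + 9) = -7 - 1 = -8)
v(t(2), 10)*W(-18) = (2*2²)*(-8) = (2*4)*(-8) = 8*(-8) = -64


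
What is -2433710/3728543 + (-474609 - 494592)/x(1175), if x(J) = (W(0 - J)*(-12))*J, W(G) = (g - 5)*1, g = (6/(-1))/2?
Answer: -1296076697381/140193216800 ≈ -9.2449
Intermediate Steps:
g = -3 (g = (6*(-1))*(½) = -6*½ = -3)
W(G) = -8 (W(G) = (-3 - 5)*1 = -8*1 = -8)
x(J) = 96*J (x(J) = (-8*(-12))*J = 96*J)
-2433710/3728543 + (-474609 - 494592)/x(1175) = -2433710/3728543 + (-474609 - 494592)/((96*1175)) = -2433710*1/3728543 - 969201/112800 = -2433710/3728543 - 969201*1/112800 = -2433710/3728543 - 323067/37600 = -1296076697381/140193216800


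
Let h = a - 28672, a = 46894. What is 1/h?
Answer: 1/18222 ≈ 5.4879e-5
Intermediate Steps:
h = 18222 (h = 46894 - 28672 = 18222)
1/h = 1/18222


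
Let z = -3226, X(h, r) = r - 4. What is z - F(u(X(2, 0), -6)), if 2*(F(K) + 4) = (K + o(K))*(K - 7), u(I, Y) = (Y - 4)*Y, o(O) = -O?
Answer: -3222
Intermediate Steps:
X(h, r) = -4 + r
u(I, Y) = Y*(-4 + Y) (u(I, Y) = (-4 + Y)*Y = Y*(-4 + Y))
F(K) = -4 (F(K) = -4 + ((K - K)*(K - 7))/2 = -4 + (0*(-7 + K))/2 = -4 + (½)*0 = -4 + 0 = -4)
z - F(u(X(2, 0), -6)) = -3226 - 1*(-4) = -3226 + 4 = -3222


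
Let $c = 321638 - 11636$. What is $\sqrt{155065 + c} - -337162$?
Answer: $337162 + \sqrt{465067} \approx 3.3784 \cdot 10^{5}$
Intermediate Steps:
$c = 310002$ ($c = 321638 - 11636 = 310002$)
$\sqrt{155065 + c} - -337162 = \sqrt{155065 + 310002} - -337162 = \sqrt{465067} + 337162 = 337162 + \sqrt{465067}$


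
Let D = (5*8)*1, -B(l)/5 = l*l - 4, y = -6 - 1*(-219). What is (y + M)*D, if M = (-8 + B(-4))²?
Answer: 193480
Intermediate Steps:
y = 213 (y = -6 + 219 = 213)
B(l) = 20 - 5*l² (B(l) = -5*(l*l - 4) = -5*(l² - 4) = -5*(-4 + l²) = 20 - 5*l²)
D = 40 (D = 40*1 = 40)
M = 4624 (M = (-8 + (20 - 5*(-4)²))² = (-8 + (20 - 5*16))² = (-8 + (20 - 80))² = (-8 - 60)² = (-68)² = 4624)
(y + M)*D = (213 + 4624)*40 = 4837*40 = 193480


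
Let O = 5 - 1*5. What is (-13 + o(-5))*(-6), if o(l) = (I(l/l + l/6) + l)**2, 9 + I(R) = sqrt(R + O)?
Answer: -1099 + 28*sqrt(6) ≈ -1030.4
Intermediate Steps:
O = 0 (O = 5 - 5 = 0)
I(R) = -9 + sqrt(R) (I(R) = -9 + sqrt(R + 0) = -9 + sqrt(R))
o(l) = (-9 + l + sqrt(1 + l/6))**2 (o(l) = ((-9 + sqrt(l/l + l/6)) + l)**2 = ((-9 + sqrt(1 + l*(1/6))) + l)**2 = ((-9 + sqrt(1 + l/6)) + l)**2 = (-9 + l + sqrt(1 + l/6))**2)
(-13 + o(-5))*(-6) = (-13 + (-54 + 6*(-5) + sqrt(6)*sqrt(6 - 5))**2/36)*(-6) = (-13 + (-54 - 30 + sqrt(6)*sqrt(1))**2/36)*(-6) = (-13 + (-54 - 30 + sqrt(6)*1)**2/36)*(-6) = (-13 + (-54 - 30 + sqrt(6))**2/36)*(-6) = (-13 + (-84 + sqrt(6))**2/36)*(-6) = 78 - (-84 + sqrt(6))**2/6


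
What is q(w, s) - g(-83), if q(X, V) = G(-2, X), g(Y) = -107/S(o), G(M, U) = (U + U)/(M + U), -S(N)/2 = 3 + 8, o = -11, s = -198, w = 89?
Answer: -5393/1914 ≈ -2.8177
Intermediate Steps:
S(N) = -22 (S(N) = -2*(3 + 8) = -2*11 = -22)
G(M, U) = 2*U/(M + U) (G(M, U) = (2*U)/(M + U) = 2*U/(M + U))
g(Y) = 107/22 (g(Y) = -107/(-22) = -107*(-1/22) = 107/22)
q(X, V) = 2*X/(-2 + X)
q(w, s) - g(-83) = 2*89/(-2 + 89) - 1*107/22 = 2*89/87 - 107/22 = 2*89*(1/87) - 107/22 = 178/87 - 107/22 = -5393/1914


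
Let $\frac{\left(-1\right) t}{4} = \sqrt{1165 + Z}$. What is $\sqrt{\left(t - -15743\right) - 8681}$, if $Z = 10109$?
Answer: $\sqrt{7062 - 4 \sqrt{11274}} \approx 81.469$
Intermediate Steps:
$t = - 4 \sqrt{11274}$ ($t = - 4 \sqrt{1165 + 10109} = - 4 \sqrt{11274} \approx -424.72$)
$\sqrt{\left(t - -15743\right) - 8681} = \sqrt{\left(- 4 \sqrt{11274} - -15743\right) - 8681} = \sqrt{\left(- 4 \sqrt{11274} + 15743\right) - 8681} = \sqrt{\left(15743 - 4 \sqrt{11274}\right) - 8681} = \sqrt{7062 - 4 \sqrt{11274}}$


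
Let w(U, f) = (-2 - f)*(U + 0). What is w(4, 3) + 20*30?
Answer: 580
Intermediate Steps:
w(U, f) = U*(-2 - f) (w(U, f) = (-2 - f)*U = U*(-2 - f))
w(4, 3) + 20*30 = -1*4*(2 + 3) + 20*30 = -1*4*5 + 600 = -20 + 600 = 580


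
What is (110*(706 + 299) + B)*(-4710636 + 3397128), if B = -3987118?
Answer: 5091903080544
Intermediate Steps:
(110*(706 + 299) + B)*(-4710636 + 3397128) = (110*(706 + 299) - 3987118)*(-4710636 + 3397128) = (110*1005 - 3987118)*(-1313508) = (110550 - 3987118)*(-1313508) = -3876568*(-1313508) = 5091903080544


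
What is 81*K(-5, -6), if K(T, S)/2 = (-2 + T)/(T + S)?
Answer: 1134/11 ≈ 103.09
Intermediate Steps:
K(T, S) = 2*(-2 + T)/(S + T) (K(T, S) = 2*((-2 + T)/(T + S)) = 2*((-2 + T)/(S + T)) = 2*(-2 + T)/(S + T))
81*K(-5, -6) = 81*(2*(-2 - 5)/(-6 - 5)) = 81*(2*(-7)/(-11)) = 81*(2*(-1/11)*(-7)) = 81*(14/11) = 1134/11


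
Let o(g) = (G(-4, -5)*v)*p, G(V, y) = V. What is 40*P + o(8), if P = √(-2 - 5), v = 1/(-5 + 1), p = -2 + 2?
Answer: 40*I*√7 ≈ 105.83*I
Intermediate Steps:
p = 0
v = -¼ (v = 1/(-4) = -¼ ≈ -0.25000)
o(g) = 0 (o(g) = -4*(-¼)*0 = 1*0 = 0)
P = I*√7 (P = √(-7) = I*√7 ≈ 2.6458*I)
40*P + o(8) = 40*(I*√7) + 0 = 40*I*√7 + 0 = 40*I*√7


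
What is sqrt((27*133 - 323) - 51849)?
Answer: I*sqrt(48581) ≈ 220.41*I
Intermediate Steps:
sqrt((27*133 - 323) - 51849) = sqrt((3591 - 323) - 51849) = sqrt(3268 - 51849) = sqrt(-48581) = I*sqrt(48581)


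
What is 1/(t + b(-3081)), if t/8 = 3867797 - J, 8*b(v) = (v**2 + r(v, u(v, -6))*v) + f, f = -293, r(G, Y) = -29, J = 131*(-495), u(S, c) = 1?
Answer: 8/261270705 ≈ 3.0620e-8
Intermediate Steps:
J = -64845
b(v) = -293/8 - 29*v/8 + v**2/8 (b(v) = ((v**2 - 29*v) - 293)/8 = (-293 + v**2 - 29*v)/8 = -293/8 - 29*v/8 + v**2/8)
t = 31461136 (t = 8*(3867797 - 1*(-64845)) = 8*(3867797 + 64845) = 8*3932642 = 31461136)
1/(t + b(-3081)) = 1/(31461136 + (-293/8 - 29/8*(-3081) + (1/8)*(-3081)**2)) = 1/(31461136 + (-293/8 + 89349/8 + (1/8)*9492561)) = 1/(31461136 + (-293/8 + 89349/8 + 9492561/8)) = 1/(31461136 + 9581617/8) = 1/(261270705/8) = 8/261270705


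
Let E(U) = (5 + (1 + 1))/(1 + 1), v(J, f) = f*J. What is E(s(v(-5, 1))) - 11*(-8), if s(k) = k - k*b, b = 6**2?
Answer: 183/2 ≈ 91.500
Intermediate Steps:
b = 36
v(J, f) = J*f
s(k) = -35*k (s(k) = k - k*36 = k - 36*k = -35*k)
E(U) = 7/2 (E(U) = (5 + 2)/2 = 7*(1/2) = 7/2)
E(s(v(-5, 1))) - 11*(-8) = 7/2 - 11*(-8) = 7/2 + 88 = 183/2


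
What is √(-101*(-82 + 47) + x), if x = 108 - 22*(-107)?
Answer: √5997 ≈ 77.440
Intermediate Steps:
x = 2462 (x = 108 + 2354 = 2462)
√(-101*(-82 + 47) + x) = √(-101*(-82 + 47) + 2462) = √(-101*(-35) + 2462) = √(3535 + 2462) = √5997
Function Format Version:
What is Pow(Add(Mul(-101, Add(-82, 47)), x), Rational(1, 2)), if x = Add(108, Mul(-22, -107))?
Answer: Pow(5997, Rational(1, 2)) ≈ 77.440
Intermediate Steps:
x = 2462 (x = Add(108, 2354) = 2462)
Pow(Add(Mul(-101, Add(-82, 47)), x), Rational(1, 2)) = Pow(Add(Mul(-101, Add(-82, 47)), 2462), Rational(1, 2)) = Pow(Add(Mul(-101, -35), 2462), Rational(1, 2)) = Pow(Add(3535, 2462), Rational(1, 2)) = Pow(5997, Rational(1, 2))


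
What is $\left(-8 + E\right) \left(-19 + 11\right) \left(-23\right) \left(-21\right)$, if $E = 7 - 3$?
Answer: $15456$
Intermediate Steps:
$E = 4$
$\left(-8 + E\right) \left(-19 + 11\right) \left(-23\right) \left(-21\right) = \left(-8 + 4\right) \left(-19 + 11\right) \left(-23\right) \left(-21\right) = \left(-4\right) \left(-8\right) \left(-23\right) \left(-21\right) = 32 \left(-23\right) \left(-21\right) = \left(-736\right) \left(-21\right) = 15456$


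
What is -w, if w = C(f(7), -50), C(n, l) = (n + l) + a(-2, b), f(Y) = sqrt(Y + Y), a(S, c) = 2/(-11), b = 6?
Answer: 552/11 - sqrt(14) ≈ 46.440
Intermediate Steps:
a(S, c) = -2/11 (a(S, c) = 2*(-1/11) = -2/11)
f(Y) = sqrt(2)*sqrt(Y) (f(Y) = sqrt(2*Y) = sqrt(2)*sqrt(Y))
C(n, l) = -2/11 + l + n (C(n, l) = (n + l) - 2/11 = (l + n) - 2/11 = -2/11 + l + n)
w = -552/11 + sqrt(14) (w = -2/11 - 50 + sqrt(2)*sqrt(7) = -2/11 - 50 + sqrt(14) = -552/11 + sqrt(14) ≈ -46.440)
-w = -(-552/11 + sqrt(14)) = 552/11 - sqrt(14)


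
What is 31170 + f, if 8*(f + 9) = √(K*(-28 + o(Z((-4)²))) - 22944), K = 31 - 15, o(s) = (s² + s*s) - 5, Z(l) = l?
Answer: 31161 + I*√955/2 ≈ 31161.0 + 15.452*I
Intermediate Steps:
o(s) = -5 + 2*s² (o(s) = (s² + s²) - 5 = 2*s² - 5 = -5 + 2*s²)
K = 16
f = -9 + I*√955/2 (f = -9 + √(16*(-28 + (-5 + 2*((-4)²)²)) - 22944)/8 = -9 + √(16*(-28 + (-5 + 2*16²)) - 22944)/8 = -9 + √(16*(-28 + (-5 + 2*256)) - 22944)/8 = -9 + √(16*(-28 + (-5 + 512)) - 22944)/8 = -9 + √(16*(-28 + 507) - 22944)/8 = -9 + √(16*479 - 22944)/8 = -9 + √(7664 - 22944)/8 = -9 + √(-15280)/8 = -9 + (4*I*√955)/8 = -9 + I*√955/2 ≈ -9.0 + 15.452*I)
31170 + f = 31170 + (-9 + I*√955/2) = 31161 + I*√955/2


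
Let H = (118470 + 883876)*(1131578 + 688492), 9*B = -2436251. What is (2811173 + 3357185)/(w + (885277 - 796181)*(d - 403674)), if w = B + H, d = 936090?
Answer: 55515222/16845981745153 ≈ 3.2955e-6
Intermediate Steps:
B = -2436251/9 (B = (1/9)*(-2436251) = -2436251/9 ≈ -2.7069e+5)
H = 1824339884220 (H = 1002346*1820070 = 1824339884220)
w = 16419056521729/9 (w = -2436251/9 + 1824339884220 = 16419056521729/9 ≈ 1.8243e+12)
(2811173 + 3357185)/(w + (885277 - 796181)*(d - 403674)) = (2811173 + 3357185)/(16419056521729/9 + (885277 - 796181)*(936090 - 403674)) = 6168358/(16419056521729/9 + 89096*532416) = 6168358/(16419056521729/9 + 47436135936) = 6168358/(16845981745153/9) = 6168358*(9/16845981745153) = 55515222/16845981745153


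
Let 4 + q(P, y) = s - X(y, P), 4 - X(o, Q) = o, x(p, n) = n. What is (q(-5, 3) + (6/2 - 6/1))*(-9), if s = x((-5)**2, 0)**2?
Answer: 72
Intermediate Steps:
X(o, Q) = 4 - o
s = 0 (s = 0**2 = 0)
q(P, y) = -8 + y (q(P, y) = -4 + (0 - (4 - y)) = -4 + (0 + (-4 + y)) = -4 + (-4 + y) = -8 + y)
(q(-5, 3) + (6/2 - 6/1))*(-9) = ((-8 + 3) + (6/2 - 6/1))*(-9) = (-5 + (6*(1/2) - 6*1))*(-9) = (-5 + (3 - 6))*(-9) = (-5 - 3)*(-9) = -8*(-9) = 72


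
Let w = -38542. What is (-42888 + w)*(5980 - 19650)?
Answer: 1113148100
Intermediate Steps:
(-42888 + w)*(5980 - 19650) = (-42888 - 38542)*(5980 - 19650) = -81430*(-13670) = 1113148100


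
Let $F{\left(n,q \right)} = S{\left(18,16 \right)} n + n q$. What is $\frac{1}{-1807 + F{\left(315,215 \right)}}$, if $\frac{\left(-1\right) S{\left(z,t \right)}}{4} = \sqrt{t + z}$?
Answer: $\frac{32959}{2145602162} + \frac{315 \sqrt{34}}{1072801081} \approx 1.7073 \cdot 10^{-5}$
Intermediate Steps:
$S{\left(z,t \right)} = - 4 \sqrt{t + z}$
$F{\left(n,q \right)} = n q - 4 n \sqrt{34}$ ($F{\left(n,q \right)} = - 4 \sqrt{16 + 18} n + n q = - 4 \sqrt{34} n + n q = - 4 n \sqrt{34} + n q = n q - 4 n \sqrt{34}$)
$\frac{1}{-1807 + F{\left(315,215 \right)}} = \frac{1}{-1807 + 315 \left(215 - 4 \sqrt{34}\right)} = \frac{1}{-1807 + \left(67725 - 1260 \sqrt{34}\right)} = \frac{1}{65918 - 1260 \sqrt{34}}$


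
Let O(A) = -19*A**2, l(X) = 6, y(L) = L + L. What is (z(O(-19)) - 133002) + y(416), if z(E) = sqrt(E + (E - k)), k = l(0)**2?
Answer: -132170 + 23*I*sqrt(26) ≈ -1.3217e+5 + 117.28*I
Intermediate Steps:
y(L) = 2*L
k = 36 (k = 6**2 = 36)
z(E) = sqrt(-36 + 2*E) (z(E) = sqrt(E + (E - 1*36)) = sqrt(E + (E - 36)) = sqrt(E + (-36 + E)) = sqrt(-36 + 2*E))
(z(O(-19)) - 133002) + y(416) = (sqrt(-36 + 2*(-19*(-19)**2)) - 133002) + 2*416 = (sqrt(-36 + 2*(-19*361)) - 133002) + 832 = (sqrt(-36 + 2*(-6859)) - 133002) + 832 = (sqrt(-36 - 13718) - 133002) + 832 = (sqrt(-13754) - 133002) + 832 = (23*I*sqrt(26) - 133002) + 832 = (-133002 + 23*I*sqrt(26)) + 832 = -132170 + 23*I*sqrt(26)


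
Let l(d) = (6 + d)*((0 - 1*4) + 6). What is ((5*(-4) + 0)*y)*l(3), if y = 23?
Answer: -8280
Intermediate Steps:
l(d) = 12 + 2*d (l(d) = (6 + d)*((0 - 4) + 6) = (6 + d)*(-4 + 6) = (6 + d)*2 = 12 + 2*d)
((5*(-4) + 0)*y)*l(3) = ((5*(-4) + 0)*23)*(12 + 2*3) = ((-20 + 0)*23)*(12 + 6) = -20*23*18 = -460*18 = -8280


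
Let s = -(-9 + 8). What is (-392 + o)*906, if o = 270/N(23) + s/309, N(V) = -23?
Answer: -866544002/2369 ≈ -3.6578e+5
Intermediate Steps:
s = 1 (s = -1*(-1) = 1)
o = -83407/7107 (o = 270/(-23) + 1/309 = 270*(-1/23) + 1*(1/309) = -270/23 + 1/309 = -83407/7107 ≈ -11.736)
(-392 + o)*906 = (-392 - 83407/7107)*906 = -2869351/7107*906 = -866544002/2369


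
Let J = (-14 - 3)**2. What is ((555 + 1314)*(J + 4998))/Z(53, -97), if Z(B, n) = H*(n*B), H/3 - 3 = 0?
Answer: -3293801/15423 ≈ -213.56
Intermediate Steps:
J = 289 (J = (-17)**2 = 289)
H = 9 (H = 9 + 3*0 = 9 + 0 = 9)
Z(B, n) = 9*B*n (Z(B, n) = 9*(n*B) = 9*(B*n) = 9*B*n)
((555 + 1314)*(J + 4998))/Z(53, -97) = ((555 + 1314)*(289 + 4998))/((9*53*(-97))) = (1869*5287)/(-46269) = 9881403*(-1/46269) = -3293801/15423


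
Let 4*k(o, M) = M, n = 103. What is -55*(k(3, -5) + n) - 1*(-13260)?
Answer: 30655/4 ≈ 7663.8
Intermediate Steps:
k(o, M) = M/4
-55*(k(3, -5) + n) - 1*(-13260) = -55*((¼)*(-5) + 103) - 1*(-13260) = -55*(-5/4 + 103) + 13260 = -55*407/4 + 13260 = -22385/4 + 13260 = 30655/4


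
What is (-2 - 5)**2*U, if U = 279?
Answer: 13671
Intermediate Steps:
(-2 - 5)**2*U = (-2 - 5)**2*279 = (-7)**2*279 = 49*279 = 13671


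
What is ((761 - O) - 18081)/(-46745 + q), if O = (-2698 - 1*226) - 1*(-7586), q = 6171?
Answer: 10991/20287 ≈ 0.54178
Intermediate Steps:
O = 4662 (O = (-2698 - 226) + 7586 = -2924 + 7586 = 4662)
((761 - O) - 18081)/(-46745 + q) = ((761 - 1*4662) - 18081)/(-46745 + 6171) = ((761 - 4662) - 18081)/(-40574) = (-3901 - 18081)*(-1/40574) = -21982*(-1/40574) = 10991/20287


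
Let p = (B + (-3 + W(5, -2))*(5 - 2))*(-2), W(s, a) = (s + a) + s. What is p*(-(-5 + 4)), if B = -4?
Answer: -22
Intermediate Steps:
W(s, a) = a + 2*s (W(s, a) = (a + s) + s = a + 2*s)
p = -22 (p = (-4 + (-3 + (-2 + 2*5))*(5 - 2))*(-2) = (-4 + (-3 + (-2 + 10))*3)*(-2) = (-4 + (-3 + 8)*3)*(-2) = (-4 + 5*3)*(-2) = (-4 + 15)*(-2) = 11*(-2) = -22)
p*(-(-5 + 4)) = -(-22)*(-5 + 4) = -(-22)*(-1) = -22*1 = -22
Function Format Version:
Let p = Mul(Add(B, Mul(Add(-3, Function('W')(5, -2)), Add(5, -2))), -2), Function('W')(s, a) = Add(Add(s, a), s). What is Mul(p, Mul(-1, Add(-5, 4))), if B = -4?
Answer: -22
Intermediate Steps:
Function('W')(s, a) = Add(a, Mul(2, s)) (Function('W')(s, a) = Add(Add(a, s), s) = Add(a, Mul(2, s)))
p = -22 (p = Mul(Add(-4, Mul(Add(-3, Add(-2, Mul(2, 5))), Add(5, -2))), -2) = Mul(Add(-4, Mul(Add(-3, Add(-2, 10)), 3)), -2) = Mul(Add(-4, Mul(Add(-3, 8), 3)), -2) = Mul(Add(-4, Mul(5, 3)), -2) = Mul(Add(-4, 15), -2) = Mul(11, -2) = -22)
Mul(p, Mul(-1, Add(-5, 4))) = Mul(-22, Mul(-1, Add(-5, 4))) = Mul(-22, Mul(-1, -1)) = Mul(-22, 1) = -22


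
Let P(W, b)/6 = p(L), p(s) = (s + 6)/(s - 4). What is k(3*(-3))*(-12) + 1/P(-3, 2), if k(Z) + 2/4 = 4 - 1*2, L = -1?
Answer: -109/6 ≈ -18.167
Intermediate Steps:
p(s) = (6 + s)/(-4 + s)
k(Z) = 3/2 (k(Z) = -½ + (4 - 1*2) = -½ + (4 - 2) = -½ + 2 = 3/2)
P(W, b) = -6 (P(W, b) = 6*((6 - 1)/(-4 - 1)) = 6*(5/(-5)) = 6*(-⅕*5) = 6*(-1) = -6)
k(3*(-3))*(-12) + 1/P(-3, 2) = (3/2)*(-12) + 1/(-6) = -18 - ⅙ = -109/6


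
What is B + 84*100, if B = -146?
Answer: 8254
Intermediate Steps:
B + 84*100 = -146 + 84*100 = -146 + 8400 = 8254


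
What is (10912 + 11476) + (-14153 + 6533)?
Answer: 14768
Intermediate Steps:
(10912 + 11476) + (-14153 + 6533) = 22388 - 7620 = 14768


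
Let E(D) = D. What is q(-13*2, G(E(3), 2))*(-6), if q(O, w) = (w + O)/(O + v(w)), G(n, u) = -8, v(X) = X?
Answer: -6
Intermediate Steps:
q(O, w) = 1 (q(O, w) = (w + O)/(O + w) = (O + w)/(O + w) = 1)
q(-13*2, G(E(3), 2))*(-6) = 1*(-6) = -6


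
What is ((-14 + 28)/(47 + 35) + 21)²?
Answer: 753424/1681 ≈ 448.20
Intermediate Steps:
((-14 + 28)/(47 + 35) + 21)² = (14/82 + 21)² = (14*(1/82) + 21)² = (7/41 + 21)² = (868/41)² = 753424/1681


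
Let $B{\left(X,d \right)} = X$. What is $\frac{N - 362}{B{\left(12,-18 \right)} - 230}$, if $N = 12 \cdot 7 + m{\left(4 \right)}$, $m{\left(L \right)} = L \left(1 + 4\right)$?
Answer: $\frac{129}{109} \approx 1.1835$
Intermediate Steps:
$m{\left(L \right)} = 5 L$ ($m{\left(L \right)} = L 5 = 5 L$)
$N = 104$ ($N = 12 \cdot 7 + 5 \cdot 4 = 84 + 20 = 104$)
$\frac{N - 362}{B{\left(12,-18 \right)} - 230} = \frac{104 - 362}{12 - 230} = - \frac{258}{-218} = \left(-258\right) \left(- \frac{1}{218}\right) = \frac{129}{109}$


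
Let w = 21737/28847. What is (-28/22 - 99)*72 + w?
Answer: -2290674245/317317 ≈ -7218.9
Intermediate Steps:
w = 21737/28847 (w = 21737*(1/28847) = 21737/28847 ≈ 0.75353)
(-28/22 - 99)*72 + w = (-28/22 - 99)*72 + 21737/28847 = (-28*1/22 - 99)*72 + 21737/28847 = (-14/11 - 99)*72 + 21737/28847 = -1103/11*72 + 21737/28847 = -79416/11 + 21737/28847 = -2290674245/317317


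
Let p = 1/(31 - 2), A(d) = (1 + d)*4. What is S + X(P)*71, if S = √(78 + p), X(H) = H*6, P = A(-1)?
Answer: √65627/29 ≈ 8.8337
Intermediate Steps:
A(d) = 4 + 4*d
P = 0 (P = 4 + 4*(-1) = 4 - 4 = 0)
p = 1/29 ≈ 0.034483
X(H) = 6*H
S = √65627/29 (S = √(78 + 1/29) = √(2263/29) = √65627/29 ≈ 8.8337)
S + X(P)*71 = √65627/29 + (6*0)*71 = √65627/29 + 0*71 = √65627/29 + 0 = √65627/29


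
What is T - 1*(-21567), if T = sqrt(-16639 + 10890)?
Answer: 21567 + I*sqrt(5749) ≈ 21567.0 + 75.822*I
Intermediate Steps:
T = I*sqrt(5749) (T = sqrt(-5749) = I*sqrt(5749) ≈ 75.822*I)
T - 1*(-21567) = I*sqrt(5749) - 1*(-21567) = I*sqrt(5749) + 21567 = 21567 + I*sqrt(5749)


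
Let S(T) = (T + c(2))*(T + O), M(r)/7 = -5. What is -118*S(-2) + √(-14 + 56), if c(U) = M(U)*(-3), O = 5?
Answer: -36462 + √42 ≈ -36456.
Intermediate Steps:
M(r) = -35 (M(r) = 7*(-5) = -35)
c(U) = 105 (c(U) = -35*(-3) = 105)
S(T) = (5 + T)*(105 + T) (S(T) = (T + 105)*(T + 5) = (105 + T)*(5 + T) = (5 + T)*(105 + T))
-118*S(-2) + √(-14 + 56) = -118*(525 + (-2)² + 110*(-2)) + √(-14 + 56) = -118*(525 + 4 - 220) + √42 = -118*309 + √42 = -36462 + √42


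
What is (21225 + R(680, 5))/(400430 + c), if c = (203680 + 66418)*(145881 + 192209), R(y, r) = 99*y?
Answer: 5903/6087855550 ≈ 9.6964e-7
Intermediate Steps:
c = 91317432820 (c = 270098*338090 = 91317432820)
(21225 + R(680, 5))/(400430 + c) = (21225 + 99*680)/(400430 + 91317432820) = (21225 + 67320)/91317833250 = 88545*(1/91317833250) = 5903/6087855550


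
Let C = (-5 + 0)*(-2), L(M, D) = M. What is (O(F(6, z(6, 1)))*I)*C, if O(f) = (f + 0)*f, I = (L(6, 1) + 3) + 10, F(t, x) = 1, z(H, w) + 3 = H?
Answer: 190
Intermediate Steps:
z(H, w) = -3 + H
I = 19 (I = (6 + 3) + 10 = 9 + 10 = 19)
O(f) = f² (O(f) = f*f = f²)
C = 10 (C = -5*(-2) = 10)
(O(F(6, z(6, 1)))*I)*C = (1²*19)*10 = (1*19)*10 = 19*10 = 190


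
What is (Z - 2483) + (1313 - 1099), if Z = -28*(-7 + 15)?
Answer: -2493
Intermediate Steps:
Z = -224 (Z = -28*8 = -224)
(Z - 2483) + (1313 - 1099) = (-224 - 2483) + (1313 - 1099) = -2707 + 214 = -2493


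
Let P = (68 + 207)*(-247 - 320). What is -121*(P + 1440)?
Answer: 18692685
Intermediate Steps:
P = -155925 (P = 275*(-567) = -155925)
-121*(P + 1440) = -121*(-155925 + 1440) = -121*(-154485) = 18692685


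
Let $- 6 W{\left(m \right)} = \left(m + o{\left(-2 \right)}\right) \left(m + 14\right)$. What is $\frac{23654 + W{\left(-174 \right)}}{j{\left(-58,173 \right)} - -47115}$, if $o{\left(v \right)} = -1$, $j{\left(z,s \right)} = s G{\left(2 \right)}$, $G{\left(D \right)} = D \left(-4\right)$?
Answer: $\frac{56962}{137193} \approx 0.4152$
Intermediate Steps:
$G{\left(D \right)} = - 4 D$
$j{\left(z,s \right)} = - 8 s$ ($j{\left(z,s \right)} = s \left(\left(-4\right) 2\right) = s \left(-8\right) = - 8 s$)
$W{\left(m \right)} = - \frac{\left(-1 + m\right) \left(14 + m\right)}{6}$ ($W{\left(m \right)} = - \frac{\left(m - 1\right) \left(m + 14\right)}{6} = - \frac{\left(-1 + m\right) \left(14 + m\right)}{6}$)
$\frac{23654 + W{\left(-174 \right)}}{j{\left(-58,173 \right)} - -47115} = \frac{23654 - \left(- \frac{1138}{3} + 5046\right)}{\left(-8\right) 173 - -47115} = \frac{23654 + \left(\frac{7}{3} + 377 - 5046\right)}{-1384 + 47115} = \frac{23654 + \left(\frac{7}{3} + 377 - 5046\right)}{45731} = \left(23654 - \frac{14000}{3}\right) \frac{1}{45731} = \frac{56962}{3} \cdot \frac{1}{45731} = \frac{56962}{137193}$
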